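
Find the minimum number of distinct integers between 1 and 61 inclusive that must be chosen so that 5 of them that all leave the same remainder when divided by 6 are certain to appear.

By the pigeonhole principle, the 6 residue classes mod 6 are the pigeonholes.
With 24 integers one could put 4 in each residue class and have no class reach 5.
The 25th integer pushes some class to 5, so 6·4 + 1 = 25.

25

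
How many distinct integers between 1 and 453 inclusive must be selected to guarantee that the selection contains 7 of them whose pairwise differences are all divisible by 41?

247

Integers whose pairwise differences are multiples of 41 are exactly those sharing a remainder mod 41. The 41 residue classes mod 41 are the pigeonholes.
With 246 integers one could put 6 in each residue class and have no class reach 7.
The 247th integer pushes some class to 7, so 41·6 + 1 = 247.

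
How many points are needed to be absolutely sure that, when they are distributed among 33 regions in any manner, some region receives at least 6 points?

With 165 points one could put exactly 5 in each of the 33 regions, and no region would reach 6.
By the pigeonhole principle, one more point must land in a region that already has 5, giving it 6.
So 33 × 5 + 1 = 166 points are required.

166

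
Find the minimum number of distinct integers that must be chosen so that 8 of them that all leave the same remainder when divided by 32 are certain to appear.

225

The 32 residue classes mod 32 are the pigeonholes.
With 224 integers one could put 7 in each residue class and have no class reach 8.
The 225th integer pushes some class to 8, so 32·7 + 1 = 225.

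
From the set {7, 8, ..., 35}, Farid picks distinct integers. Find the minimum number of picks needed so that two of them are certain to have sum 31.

21

A set avoiding the sum 31 can contain at most one of each pair {x, 31−x}, plus the 11 elements whose complement lies outside the range.
The integers 16, …, 35 (20 of them) are such a set: any two sum to at least 16+17 = 33 > 31.
Any 21st integer completes one of the 9 pairs, so 21 choices force a sum of 31.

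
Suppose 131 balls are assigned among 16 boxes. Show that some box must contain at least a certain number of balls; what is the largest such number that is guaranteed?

The 16 boxes are the holes and the 131 balls are the pigeons.
If every box held at most 8 balls, the total would be at most 16 × 8 = 128, which is less than 131.
So some box holds at least ⌈131/16⌉ = 9 balls.

9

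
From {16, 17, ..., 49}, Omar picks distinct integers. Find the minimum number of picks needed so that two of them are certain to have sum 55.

Group the elements by complementary pair {x, 55−x}: {16,39}, {17,38}, {18,37}, …, giving 12 two-element pairs and 10 integers whose partner 55−x falls outside [16,49].
Pigeonhole: treating each of those 22 groups as a pigeonhole, one can pick one integer per group — 22 integers — with no two summing to 55.
The 23rd integer lands in an occupied pair, forcing a sum of 55.

23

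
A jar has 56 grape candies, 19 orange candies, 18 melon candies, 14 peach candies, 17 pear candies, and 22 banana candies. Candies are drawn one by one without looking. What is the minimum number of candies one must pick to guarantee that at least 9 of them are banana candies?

In the worst case for collecting banana candies, every non-banana candy comes out first.
There are 56 + 19 + 18 + 14 + 17 = 124 non-banana candies altogether.
After those, each further candy must be banana, so 124 + 9 = 133 draws guarantee 9 banana candies.

133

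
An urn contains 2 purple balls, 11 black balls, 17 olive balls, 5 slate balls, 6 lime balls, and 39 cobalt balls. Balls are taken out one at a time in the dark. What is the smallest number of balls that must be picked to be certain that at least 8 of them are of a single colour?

Pigeonhole: the 6 colours are the holes; the balls drawn are the pigeons.
To avoid 8 of any one colour, the worst case takes at most 7 of each colour, or every ball of a colour that has fewer than 7.
That gives 2 + 7 + 7 + 5 + 6 + 7 = 34 balls with no colour reaching 8.
The next ball forces some colour to 8, so 34 + 1 = 35.

35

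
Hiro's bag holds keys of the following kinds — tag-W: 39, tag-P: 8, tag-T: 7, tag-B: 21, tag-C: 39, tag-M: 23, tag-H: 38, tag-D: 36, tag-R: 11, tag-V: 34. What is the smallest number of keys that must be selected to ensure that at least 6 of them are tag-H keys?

In the worst case for collecting tag-H keys, every non-tag-H key comes out first.
There are 39 + 8 + 7 + 21 + 39 + 23 + 36 + 11 + 34 = 218 non-tag-H keys altogether.
After those, each further key must be tag-H, so 218 + 6 = 224 draws guarantee 6 tag-H keys.

224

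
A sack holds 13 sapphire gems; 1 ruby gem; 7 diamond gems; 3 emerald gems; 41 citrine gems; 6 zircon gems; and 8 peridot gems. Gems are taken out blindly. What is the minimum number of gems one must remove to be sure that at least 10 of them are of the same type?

44

The 7 types are the holes; the gems drawn are the pigeons.
To avoid 10 of any one type, the worst case takes at most 9 of each type, or every gem of a type that has fewer than 9.
That gives 9 + 1 + 7 + 3 + 9 + 6 + 8 = 43 gems with no type reaching 10.
The next gem forces some type to 10, so 43 + 1 = 44.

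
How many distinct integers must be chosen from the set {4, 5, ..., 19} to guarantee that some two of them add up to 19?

Two chosen integers sum to 19 exactly when both halves of some pair {x, 19−x} with 4 ≤ x ≤ 19−x ≤ 15 are chosen — 6 such pairs.
The remaining 4 elements (those with no distinct partner in range) can never complete a 19-sum, so the worst case takes all of them and one from each pair: 4 + 6 = 10.
By the pigeonhole principle, the 11th integer has to be the second member of some pair, so 10 + 1 = 11.

11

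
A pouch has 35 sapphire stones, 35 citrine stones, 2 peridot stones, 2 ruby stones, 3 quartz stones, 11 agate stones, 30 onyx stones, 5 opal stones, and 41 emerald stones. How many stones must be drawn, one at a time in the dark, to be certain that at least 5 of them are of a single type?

32

An adversary could hand out at most 4 stones per type (peridot, ruby, quartz run out sooner): 4 + 4 + 2 + 2 + 3 + 4 + 4 + 4 + 4 = 31 stones and still no type has 5.
Pigeonhole: one more stone lands in a type already at 4, so 32 draws are enough and 31 are not.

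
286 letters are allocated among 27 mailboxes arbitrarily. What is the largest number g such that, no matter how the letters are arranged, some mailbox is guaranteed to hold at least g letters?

11

The 27 mailboxes are the holes and the 286 letters are the pigeons.
If every mailbox held at most 10 letters, the total would be at most 27 × 10 = 270, which is less than 286.
So some mailbox holds at least ⌈286/27⌉ = 11 letters.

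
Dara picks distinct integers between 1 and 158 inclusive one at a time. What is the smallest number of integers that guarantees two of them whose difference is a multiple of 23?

24

Integers whose pairwise differences are multiples of 23 are exactly those sharing a remainder mod 23. The 23 residue classes mod 23 are the pigeonholes.
With 23 integers one could put 1 in each residue class and have no class reach 2.
The 24th integer pushes some class to 2, so 23·1 + 1 = 24.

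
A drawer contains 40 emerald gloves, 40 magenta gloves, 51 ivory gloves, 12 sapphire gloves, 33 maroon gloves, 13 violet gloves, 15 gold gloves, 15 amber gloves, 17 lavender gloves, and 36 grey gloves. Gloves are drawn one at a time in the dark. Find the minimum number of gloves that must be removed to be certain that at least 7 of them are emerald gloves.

239

In the worst case for collecting emerald gloves, every non-emerald glove comes out first.
There are 40 + 51 + 12 + 33 + 13 + 15 + 15 + 17 + 36 = 232 non-emerald gloves altogether.
After those, each further glove must be emerald, so 232 + 7 = 239 draws guarantee 7 emerald gloves.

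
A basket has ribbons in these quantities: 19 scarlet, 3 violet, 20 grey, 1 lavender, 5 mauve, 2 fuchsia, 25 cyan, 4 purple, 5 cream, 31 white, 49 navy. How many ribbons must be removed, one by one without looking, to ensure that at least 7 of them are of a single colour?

51

An adversary could hand out at most 6 ribbons per colour (6 colours run out sooner): 6 + 3 + 6 + 1 + 5 + 2 + 6 + 4 + 5 + 6 + 6 = 50 ribbons and still no colour has 7.
By the pigeonhole principle, one more ribbon lands in a colour already at 6, so 51 draws are enough and 50 are not.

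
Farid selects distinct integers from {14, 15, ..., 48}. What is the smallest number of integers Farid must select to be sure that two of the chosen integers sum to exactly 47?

26

Group the elements by complementary pair {x, 47−x}: {14,33}, {15,32}, {16,31}, …, giving 10 two-element pairs and 15 integers whose partner 47−x falls outside [14,48].
Treating each of those 25 groups as a pigeonhole, one can pick one integer per group — 25 integers — with no two summing to 47.
The 26th integer lands in an occupied pair, forcing a sum of 47.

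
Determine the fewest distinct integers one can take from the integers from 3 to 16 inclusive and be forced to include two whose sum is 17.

A set avoiding the sum 17 can contain at most one of each pair {x, 17−x}, plus the 2 elements whose complement lies outside the range.
The integers 9, …, 16 (8 of them) are such a set: any two sum to at least 9+10 = 19 > 17.
Pigeonhole: any 9th integer completes one of the 6 pairs, so 9 choices force a sum of 17.

9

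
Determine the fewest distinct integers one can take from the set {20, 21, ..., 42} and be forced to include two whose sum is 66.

15

Group the elements by complementary pair {x, 66−x}: {24,42}, {25,41}, {26,40}, …, giving 9 two-element pairs, the single value 33 (it cannot pair with itself since the integers are distinct), and 4 integers whose partner 66−x falls outside [20,42].
Treating each of those 14 groups as a pigeonhole, one can pick one integer per group — 14 integers — with no two summing to 66.
The 15th integer lands in an occupied pair, forcing a sum of 66.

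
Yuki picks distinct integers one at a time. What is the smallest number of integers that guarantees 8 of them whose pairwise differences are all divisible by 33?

Integers whose pairwise differences are multiples of 33 are exactly those sharing a remainder mod 33. By pigeonhole, the 33 residue classes mod 33 are the pigeonholes.
With 231 integers one could put 7 in each residue class and have no class reach 8.
The 232nd integer pushes some class to 8, so 33·7 + 1 = 232.

232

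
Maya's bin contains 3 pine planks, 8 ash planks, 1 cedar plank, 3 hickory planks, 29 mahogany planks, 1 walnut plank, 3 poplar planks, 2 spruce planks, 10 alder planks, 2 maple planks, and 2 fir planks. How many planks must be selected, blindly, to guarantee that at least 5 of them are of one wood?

Put each drawn plank into a box by wood. The largest draw with every box below 5 takes min(count, 4) from each wood; woods with fewer than 4 contribute all they have.
Σ min(cᵢ, 4) = 3 + 4 + 1 + 3 + 4 + 1 + 3 + 2 + 4 + 2 + 2 = 29.
Draw number 29 + 1 = 30 must push one box to 5.

30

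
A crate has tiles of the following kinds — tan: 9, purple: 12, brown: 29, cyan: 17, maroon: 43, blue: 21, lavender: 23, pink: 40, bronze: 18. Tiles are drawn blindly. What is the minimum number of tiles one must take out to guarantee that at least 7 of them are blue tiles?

In the worst case for collecting blue tiles, every non-blue tile comes out first.
There are 9 + 12 + 29 + 17 + 43 + 23 + 40 + 18 = 191 non-blue tiles altogether.
After those, each further tile must be blue, so 191 + 7 = 198 draws guarantee 7 blue tiles.

198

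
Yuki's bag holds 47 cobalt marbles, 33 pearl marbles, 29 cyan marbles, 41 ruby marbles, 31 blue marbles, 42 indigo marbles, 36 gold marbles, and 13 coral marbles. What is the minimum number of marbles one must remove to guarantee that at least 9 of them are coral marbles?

In the worst case for collecting coral marbles, every non-coral marble comes out first.
There are 47 + 33 + 29 + 41 + 31 + 42 + 36 = 259 non-coral marbles altogether.
After those, each further marble must be coral, so 259 + 9 = 268 draws guarantee 9 coral marbles.

268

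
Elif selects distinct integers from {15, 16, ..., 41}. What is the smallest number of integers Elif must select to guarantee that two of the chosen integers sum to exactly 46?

20

Group the elements by complementary pair {x, 46−x}: {15,31}, {16,30}, {17,29}, …, giving 8 two-element pairs; the single value 23 (it cannot pair with itself since the integers are distinct); and 10 integers whose partner 46−x falls outside [15,41].
Treating each of those 19 groups as a pigeonhole, one can pick one integer per group — 19 integers — with no two summing to 46.
The 20th integer lands in an occupied pair, forcing a sum of 46.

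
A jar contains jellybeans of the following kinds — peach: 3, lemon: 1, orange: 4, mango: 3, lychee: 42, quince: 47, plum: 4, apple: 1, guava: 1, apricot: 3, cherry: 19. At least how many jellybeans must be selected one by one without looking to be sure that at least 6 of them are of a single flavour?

By pigeonhole, put each drawn jellybean into a box by flavour. The largest draw with every box below 6 takes min(count, 5) from each flavour; flavours with fewer than 5 contribute all they have.
Σ min(cᵢ, 5) = 3 + 1 + 4 + 3 + 5 + 5 + 4 + 1 + 1 + 3 + 5 = 35.
Draw number 35 + 1 = 36 must push one box to 6.

36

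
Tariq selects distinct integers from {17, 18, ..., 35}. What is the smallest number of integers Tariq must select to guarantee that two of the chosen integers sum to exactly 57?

13

Group the elements by complementary pair {x, 57−x}: {22,35}, {23,34}, {24,33}, …, giving 7 two-element pairs and 5 integers whose partner 57−x falls outside [17,35].
Treating each of those 12 groups as a pigeonhole, one can pick one integer per group — 12 integers — with no two summing to 57.
The 13th integer lands in an occupied pair, forcing a sum of 57.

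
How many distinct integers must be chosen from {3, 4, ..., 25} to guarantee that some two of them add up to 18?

18

A set avoiding the sum 18 can contain at most one of each pair {x, 18−x}, plus the 11 elements whose complement lies outside the range or equal to its own complement.
The integers 9, …, 25 (17 of them) are such a set: any two sum to at least 9+10 = 19 > 18.
Pigeonhole: any 18th integer completes one of the 6 pairs, so 18 choices force a sum of 18.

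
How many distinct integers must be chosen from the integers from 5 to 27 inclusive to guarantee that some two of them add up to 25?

A set avoiding the sum 25 can contain at most one of each pair {x, 25−x}, plus the 7 elements whose complement lies outside the range.
The integers 13, …, 27 (15 of them) are such a set: any two sum to at least 13+14 = 27 > 25.
By pigeonhole, any 16th integer completes one of the 8 pairs, so 16 choices force a sum of 25.

16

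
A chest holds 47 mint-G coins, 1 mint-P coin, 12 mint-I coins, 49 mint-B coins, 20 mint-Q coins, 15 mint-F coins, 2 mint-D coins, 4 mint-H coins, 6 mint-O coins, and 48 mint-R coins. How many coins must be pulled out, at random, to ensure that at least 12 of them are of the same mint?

Put each drawn coin into a box by mint. The largest draw with every box below 12 takes min(count, 11) from each mint; mints with fewer than 11 contribute all they have.
Σ min(cᵢ, 11) = 11 + 1 + 11 + 11 + 11 + 11 + 2 + 4 + 6 + 11 = 79.
Draw number 79 + 1 = 80 must push one box to 12.

80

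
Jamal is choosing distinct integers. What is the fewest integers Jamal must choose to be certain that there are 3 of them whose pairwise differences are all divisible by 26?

Integers whose pairwise differences are multiples of 26 are exactly those sharing a remainder mod 26. Pigeonhole: the 26 residue classes mod 26 are the pigeonholes.
With 52 integers one could put 2 in each residue class and have no class reach 3.
The 53rd integer pushes some class to 3, so 26·2 + 1 = 53.

53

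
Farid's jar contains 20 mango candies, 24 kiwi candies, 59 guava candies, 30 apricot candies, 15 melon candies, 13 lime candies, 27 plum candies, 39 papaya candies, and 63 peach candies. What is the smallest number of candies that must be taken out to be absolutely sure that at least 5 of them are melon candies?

280

In the worst case for collecting melon candies, every non-melon candy comes out first.
There are 20 + 24 + 59 + 30 + 13 + 27 + 39 + 63 = 275 non-melon candies altogether.
After those, each further candy must be melon, so 275 + 5 = 280 draws guarantee 5 melon candies.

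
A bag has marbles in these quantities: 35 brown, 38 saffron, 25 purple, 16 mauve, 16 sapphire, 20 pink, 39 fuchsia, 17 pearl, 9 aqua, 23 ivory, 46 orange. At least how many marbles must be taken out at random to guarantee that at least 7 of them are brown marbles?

256

In the worst case for collecting brown marbles, every non-brown marble comes out first.
There are 38 + 25 + 16 + 16 + 20 + 39 + 17 + 9 + 23 + 46 = 249 non-brown marbles altogether.
After those, each further marble must be brown, so 249 + 7 = 256 draws guarantee 7 brown marbles.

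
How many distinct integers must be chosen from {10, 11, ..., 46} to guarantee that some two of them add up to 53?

21

A set avoiding the sum 53 can contain at most one of each pair {x, 53−x}, plus the 3 elements whose complement lies outside the range.
The integers 27, …, 46 (20 of them) are such a set: any two sum to at least 27+28 = 55 > 53.
Any 21st integer completes one of the 17 pairs, so 21 choices force a sum of 53.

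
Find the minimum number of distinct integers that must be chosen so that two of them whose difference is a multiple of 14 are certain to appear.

Integers whose pairwise differences are multiples of 14 are exactly those sharing a remainder mod 14. By pigeonhole, the 14 residue classes mod 14 are the pigeonholes.
With 14 integers one could put 1 in each residue class and have no class reach 2.
The 15th integer pushes some class to 2, so 14·1 + 1 = 15.

15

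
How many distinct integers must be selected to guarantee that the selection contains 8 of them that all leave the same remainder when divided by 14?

99

Pigeonhole: the 14 residue classes mod 14 are the pigeonholes.
With 98 integers one could put 7 in each residue class and have no class reach 8.
The 99th integer pushes some class to 8, so 14·7 + 1 = 99.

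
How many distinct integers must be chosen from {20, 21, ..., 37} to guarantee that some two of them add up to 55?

11

Two chosen integers sum to 55 exactly when both halves of some pair {x, 55−x} with 20 ≤ x ≤ 55−x ≤ 35 are chosen — 8 such pairs.
The remaining 2 elements (those with no distinct partner in range) can never complete a 55-sum, so the worst case takes all of them and one from each pair: 2 + 8 = 10.
By the pigeonhole principle, the 11th integer has to be the second member of some pair, so 10 + 1 = 11.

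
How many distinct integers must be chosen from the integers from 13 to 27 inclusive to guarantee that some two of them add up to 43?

A set avoiding the sum 43 can contain at most one of each pair {x, 43−x}, plus the 3 elements whose complement lies outside the range.
The integers 13, …, 21 (9 of them) are such a set: any two sum to at least 13+14 = 27 and at most 20+21 = 41 < 43.
Any 10th integer completes one of the 6 pairs, so 10 choices force a sum of 43.

10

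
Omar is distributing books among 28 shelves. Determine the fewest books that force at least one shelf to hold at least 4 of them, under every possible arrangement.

85

With 84 books one could put exactly 3 in each of the 28 shelves, and no shelf would reach 4.
By the pigeonhole principle, one more book must land in a shelf that already has 3, giving it 4.
So 28 × 3 + 1 = 85 books are required.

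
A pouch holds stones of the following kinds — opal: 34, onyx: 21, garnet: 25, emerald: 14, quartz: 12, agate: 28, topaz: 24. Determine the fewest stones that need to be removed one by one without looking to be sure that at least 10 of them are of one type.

An adversary could hand out at most 9 stones per type: 9 + 9 + 9 + 9 + 9 + 9 + 9 = 63 stones and still no type has 10.
One more stone lands in a type already at 9, so 64 draws are enough and 63 are not.

64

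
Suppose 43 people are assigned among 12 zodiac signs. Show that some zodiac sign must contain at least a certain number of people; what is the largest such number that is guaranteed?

4

Pigeonhole: the 12 zodiac signs are the holes and the 43 people are the pigeons.
If every zodiac sign held at most 3 people, the total would be at most 12 × 3 = 36, which is less than 43.
So some zodiac sign holds at least ⌈43/12⌉ = 4 people.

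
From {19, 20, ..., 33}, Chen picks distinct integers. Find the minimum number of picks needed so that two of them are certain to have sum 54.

10

Two chosen integers sum to 54 exactly when both halves of some pair {x, 54−x} with 21 ≤ x ≤ 54−x ≤ 33 are chosen — 6 such pairs.
The remaining 3 elements (those with no distinct partner in range) can never complete a 54-sum, so the worst case takes all of them and one from each pair: 3 + 6 = 9.
The 10th integer has to be the second member of some pair, so 9 + 1 = 10.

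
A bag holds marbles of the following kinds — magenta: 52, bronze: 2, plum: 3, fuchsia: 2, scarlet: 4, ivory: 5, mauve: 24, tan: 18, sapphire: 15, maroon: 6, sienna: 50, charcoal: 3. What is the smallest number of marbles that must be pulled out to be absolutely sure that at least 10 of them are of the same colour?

71

An adversary could hand out at most 9 marbles per colour (7 colours run out sooner): 9 + 2 + 3 + 2 + 4 + 5 + 9 + 9 + 9 + 6 + 9 + 3 = 70 marbles and still no colour has 10.
One more marble lands in a colour already at 9, so 71 draws are enough and 70 are not.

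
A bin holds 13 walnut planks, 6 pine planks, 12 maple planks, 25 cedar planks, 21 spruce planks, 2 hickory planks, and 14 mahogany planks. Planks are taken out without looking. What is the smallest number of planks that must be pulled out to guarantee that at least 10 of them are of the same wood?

An adversary could hand out at most 9 planks per wood (pine, hickory run out sooner): 9 + 6 + 9 + 9 + 9 + 2 + 9 = 53 planks and still no wood has 10.
Pigeonhole: one more plank lands in a wood already at 9, so 54 draws are enough and 53 are not.

54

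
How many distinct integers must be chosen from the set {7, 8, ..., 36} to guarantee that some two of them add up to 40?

Group the elements by complementary pair {x, 40−x}: {7,33}, {8,32}, {9,31}, …, giving 13 two-element pairs, the single value 20 (it cannot pair with itself since the integers are distinct), and 3 integers whose partner 40−x falls outside [7,36].
By the pigeonhole principle, treating each of those 17 groups as a pigeonhole, one can pick one integer per group — 17 integers — with no two summing to 40.
The 18th integer lands in an occupied pair, forcing a sum of 40.

18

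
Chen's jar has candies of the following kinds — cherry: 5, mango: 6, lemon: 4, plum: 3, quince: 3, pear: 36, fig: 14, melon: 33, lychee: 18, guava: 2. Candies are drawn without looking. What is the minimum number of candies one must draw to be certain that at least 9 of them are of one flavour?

56

An adversary could hand out at most 8 candies per flavour (6 flavours run out sooner): 5 + 6 + 4 + 3 + 3 + 8 + 8 + 8 + 8 + 2 = 55 candies and still no flavour has 9.
One more candy lands in a flavour already at 8, so 56 draws are enough and 55 are not.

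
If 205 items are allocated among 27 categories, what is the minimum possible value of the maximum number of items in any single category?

8

The 27 categories are the holes and the 205 items are the pigeons.
If every category held at most 7 items, the total would be at most 27 × 7 = 189, which is less than 205.
So some category holds at least ⌈205/27⌉ = 8 items.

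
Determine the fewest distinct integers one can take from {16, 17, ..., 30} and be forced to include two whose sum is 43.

10

Group the elements by complementary pair {x, 43−x}: {16,27}, {17,26}, {18,25}, …, giving 6 two-element pairs and 3 integers whose partner 43−x falls outside [16,30].
Treating each of those 9 groups as a pigeonhole, one can pick one integer per group — 9 integers — with no two summing to 43.
The 10th integer lands in an occupied pair, forcing a sum of 43.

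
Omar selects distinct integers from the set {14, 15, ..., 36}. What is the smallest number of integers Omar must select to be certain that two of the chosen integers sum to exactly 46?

A set avoiding the sum 46 can contain at most one of each pair {x, 46−x}, plus the 5 elements whose complement lies outside the range or equal to its own complement.
The integers 23, …, 36 (14 of them) are such a set: any two sum to at least 23+24 = 47 > 46.
By pigeonhole, any 15th integer completes one of the 9 pairs, so 15 choices force a sum of 46.

15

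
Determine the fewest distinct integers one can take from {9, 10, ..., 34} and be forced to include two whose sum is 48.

A set avoiding the sum 48 can contain at most one of each pair {x, 48−x}, plus the 6 elements whose complement lies outside the range or equal to its own complement.
The integers 9, …, 24 (16 of them) are such a set: any two sum to at least 9+10 = 19 and at most 23+24 = 47 < 48.
By the pigeonhole principle, any 17th integer completes one of the 10 pairs, so 17 choices force a sum of 48.

17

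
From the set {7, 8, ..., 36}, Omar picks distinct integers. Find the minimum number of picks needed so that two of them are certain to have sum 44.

Group the elements by complementary pair {x, 44−x}: {8,36}, {9,35}, {10,34}, …, giving 14 two-element pairs, the single value 22 (it cannot pair with itself since the integers are distinct), and 1 integer whose partner 44−x falls outside [7,36].
By the pigeonhole principle, treating each of those 16 groups as a pigeonhole, one can pick one integer per group — 16 integers — with no two summing to 44.
The 17th integer lands in an occupied pair, forcing a sum of 44.

17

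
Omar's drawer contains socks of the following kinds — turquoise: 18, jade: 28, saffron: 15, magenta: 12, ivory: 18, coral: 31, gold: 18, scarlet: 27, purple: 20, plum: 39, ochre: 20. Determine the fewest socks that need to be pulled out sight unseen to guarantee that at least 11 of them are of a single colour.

An adversary could hand out at most 10 socks per colour: 10 + 10 + 10 + 10 + 10 + 10 + 10 + 10 + 10 + 10 + 10 = 110 socks and still no colour has 11.
Pigeonhole: one more sock lands in a colour already at 10, so 111 draws are enough and 110 are not.

111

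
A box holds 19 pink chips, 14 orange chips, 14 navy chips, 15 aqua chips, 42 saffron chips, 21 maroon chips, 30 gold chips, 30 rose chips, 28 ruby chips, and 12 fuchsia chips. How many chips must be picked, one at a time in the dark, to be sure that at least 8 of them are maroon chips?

In the worst case for collecting maroon chips, every non-maroon chip comes out first.
There are 19 + 14 + 14 + 15 + 42 + 30 + 30 + 28 + 12 = 204 non-maroon chips altogether.
After those, each further chip must be maroon, so 204 + 8 = 212 draws guarantee 8 maroon chips.

212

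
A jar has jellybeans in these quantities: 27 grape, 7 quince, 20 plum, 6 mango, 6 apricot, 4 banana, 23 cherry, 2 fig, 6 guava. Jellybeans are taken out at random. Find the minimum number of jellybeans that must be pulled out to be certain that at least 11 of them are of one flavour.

62

The 9 flavours are the holes; the jellybeans drawn are the pigeons.
To avoid 11 of any one flavour, the worst case takes at most 10 of each flavour, or every jellybean of a flavour that has fewer than 10.
That gives 10 + 7 + 10 + 6 + 6 + 4 + 10 + 2 + 6 = 61 jellybeans with no flavour reaching 11.
The next jellybean forces some flavour to 11, so 61 + 1 = 62.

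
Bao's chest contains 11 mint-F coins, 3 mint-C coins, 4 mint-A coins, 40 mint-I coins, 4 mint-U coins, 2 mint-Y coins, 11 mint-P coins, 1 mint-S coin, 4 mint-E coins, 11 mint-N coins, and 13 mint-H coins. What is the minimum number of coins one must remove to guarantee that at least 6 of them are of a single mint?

44

By pigeonhole, put each drawn coin into a box by mint. The largest draw with every box below 6 takes min(count, 5) from each mint; mints with fewer than 5 contribute all they have.
Σ min(cᵢ, 5) = 5 + 3 + 4 + 5 + 4 + 2 + 5 + 1 + 4 + 5 + 5 = 43.
Draw number 43 + 1 = 44 must push one box to 6.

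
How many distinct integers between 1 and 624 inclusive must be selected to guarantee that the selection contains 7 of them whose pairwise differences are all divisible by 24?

145

Integers whose pairwise differences are multiples of 24 are exactly those sharing a remainder mod 24. The 24 residue classes mod 24 are the pigeonholes.
With 144 integers one could put 6 in each residue class and have no class reach 7.
The 145th integer pushes some class to 7, so 24·6 + 1 = 145.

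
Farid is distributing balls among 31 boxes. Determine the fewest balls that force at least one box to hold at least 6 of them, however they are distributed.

156

With 155 balls one could put exactly 5 in each of the 31 boxes, and no box would reach 6.
By pigeonhole, one more ball must land in a box that already has 5, giving it 6.
So 31 × 5 + 1 = 156 balls are required.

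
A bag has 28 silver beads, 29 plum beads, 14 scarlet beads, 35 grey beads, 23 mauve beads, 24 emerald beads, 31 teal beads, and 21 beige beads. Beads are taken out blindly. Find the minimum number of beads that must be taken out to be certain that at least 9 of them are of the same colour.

65

An adversary could hand out at most 8 beads per colour: 8 + 8 + 8 + 8 + 8 + 8 + 8 + 8 = 64 beads and still no colour has 9.
One more bead lands in a colour already at 8, so 65 draws are enough and 64 are not.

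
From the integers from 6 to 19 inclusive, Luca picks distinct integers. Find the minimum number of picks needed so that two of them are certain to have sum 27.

9

A set avoiding the sum 27 can contain at most one of each pair {x, 27−x}, plus the 2 elements whose complement lies outside the range.
The integers 6, …, 13 (8 of them) are such a set: any two sum to at least 6+7 = 13 and at most 12+13 = 25 < 27.
Pigeonhole: any 9th integer completes one of the 6 pairs, so 9 choices force a sum of 27.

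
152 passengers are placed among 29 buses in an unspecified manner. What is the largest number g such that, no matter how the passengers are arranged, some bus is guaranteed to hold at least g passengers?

6

The 29 buses are the holes and the 152 passengers are the pigeons.
If every bus held at most 5 passengers, the total would be at most 29 × 5 = 145, which is less than 152.
So some bus holds at least ⌈152/29⌉ = 6 passengers.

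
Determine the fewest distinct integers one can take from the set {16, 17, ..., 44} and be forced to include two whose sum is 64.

Group the elements by complementary pair {x, 64−x}: {20,44}, {21,43}, {22,42}, …, giving 12 two-element pairs, the single value 32 (it cannot pair with itself since the integers are distinct), and 4 integers whose partner 64−x falls outside [16,44].
By pigeonhole, treating each of those 17 groups as a pigeonhole, one can pick one integer per group — 17 integers — with no two summing to 64.
The 18th integer lands in an occupied pair, forcing a sum of 64.

18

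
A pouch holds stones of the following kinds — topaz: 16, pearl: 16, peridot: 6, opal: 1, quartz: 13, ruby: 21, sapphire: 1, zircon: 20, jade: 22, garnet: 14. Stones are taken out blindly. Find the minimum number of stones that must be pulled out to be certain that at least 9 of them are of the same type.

Put each drawn stone into a box by type. The largest draw with every box below 9 takes min(count, 8) from each type; types with fewer than 8 contribute all they have.
Σ min(cᵢ, 8) = 8 + 8 + 6 + 1 + 8 + 8 + 1 + 8 + 8 + 8 = 64.
Draw number 64 + 1 = 65 must push one box to 9.

65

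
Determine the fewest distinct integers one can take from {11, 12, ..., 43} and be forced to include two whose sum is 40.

25

Two chosen integers sum to 40 exactly when both halves of some pair {x, 40−x} with 11 ≤ x ≤ 40−x ≤ 29 are chosen — 9 such pairs.
The remaining 15 elements (those with no distinct partner in range) can never complete a 40-sum, so the worst case takes all of them and one from each pair: 15 + 9 = 24.
The 25th integer has to be the second member of some pair, so 24 + 1 = 25.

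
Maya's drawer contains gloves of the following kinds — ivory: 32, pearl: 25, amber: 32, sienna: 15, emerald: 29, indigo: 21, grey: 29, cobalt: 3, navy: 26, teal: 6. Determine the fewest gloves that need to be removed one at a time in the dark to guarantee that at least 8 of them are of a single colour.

66

An adversary could hand out at most 7 gloves per colour (cobalt, teal run out sooner): 7 + 7 + 7 + 7 + 7 + 7 + 7 + 3 + 7 + 6 = 65 gloves and still no colour has 8.
One more glove lands in a colour already at 7, so 66 draws are enough and 65 are not.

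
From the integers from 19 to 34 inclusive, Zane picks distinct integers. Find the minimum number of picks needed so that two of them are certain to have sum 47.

Two chosen integers sum to 47 exactly when both halves of some pair {x, 47−x} with 19 ≤ x ≤ 47−x ≤ 28 are chosen — 5 such pairs.
The remaining 6 elements (those with no distinct partner in range) can never complete a 47-sum, so the worst case takes all of them and one from each pair: 6 + 5 = 11.
By the pigeonhole principle, the 12th integer has to be the second member of some pair, so 11 + 1 = 12.

12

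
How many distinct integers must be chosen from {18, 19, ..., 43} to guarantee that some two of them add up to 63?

Two chosen integers sum to 63 exactly when both halves of some pair {x, 63−x} with 20 ≤ x ≤ 63−x ≤ 43 are chosen — 12 such pairs.
The remaining 2 elements (those with no distinct partner in range) can never complete a 63-sum, so the worst case takes all of them and one from each pair: 2 + 12 = 14.
The 15th integer has to be the second member of some pair, so 14 + 1 = 15.

15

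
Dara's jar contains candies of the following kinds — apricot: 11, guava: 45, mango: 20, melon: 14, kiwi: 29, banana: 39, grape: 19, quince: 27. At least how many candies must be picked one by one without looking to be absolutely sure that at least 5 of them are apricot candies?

In the worst case for collecting apricot candies, every non-apricot candy comes out first.
There are 45 + 20 + 14 + 29 + 39 + 19 + 27 = 193 non-apricot candies altogether.
After those, each further candy must be apricot, so 193 + 5 = 198 draws guarantee 5 apricot candies.

198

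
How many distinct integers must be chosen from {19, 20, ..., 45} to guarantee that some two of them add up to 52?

A set avoiding the sum 52 can contain at most one of each pair {x, 52−x}, plus the 13 elements whose complement lies outside the range or equal to its own complement.
The integers 26, …, 45 (20 of them) are such a set: any two sum to at least 26+27 = 53 > 52.
Pigeonhole: any 21st integer completes one of the 7 pairs, so 21 choices force a sum of 52.

21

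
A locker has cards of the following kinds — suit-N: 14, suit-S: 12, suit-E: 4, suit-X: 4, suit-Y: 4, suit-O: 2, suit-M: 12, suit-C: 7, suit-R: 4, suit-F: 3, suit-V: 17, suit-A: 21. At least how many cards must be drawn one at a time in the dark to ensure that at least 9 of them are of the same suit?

By the pigeonhole principle, the 12 suits are the holes; the cards drawn are the pigeons.
To avoid 9 of any one suit, the worst case takes at most 8 of each suit, or every card of a suit that has fewer than 8.
That gives 8 + 8 + 4 + 4 + 4 + 2 + 8 + 7 + 4 + 3 + 8 + 8 = 68 cards with no suit reaching 9.
The next card forces some suit to 9, so 68 + 1 = 69.

69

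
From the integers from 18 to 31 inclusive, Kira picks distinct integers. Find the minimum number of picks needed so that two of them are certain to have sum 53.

Group the elements by complementary pair {x, 53−x}: {22,31}, {23,30}, {24,29}, …, giving 5 two-element pairs and 4 integers whose partner 53−x falls outside [18,31].
Treating each of those 9 groups as a pigeonhole, one can pick one integer per group — 9 integers — with no two summing to 53.
The 10th integer lands in an occupied pair, forcing a sum of 53.

10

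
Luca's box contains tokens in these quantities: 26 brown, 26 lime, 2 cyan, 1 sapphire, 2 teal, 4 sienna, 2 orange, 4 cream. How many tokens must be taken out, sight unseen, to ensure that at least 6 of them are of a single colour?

By pigeonhole, the 8 colours are the holes; the tokens drawn are the pigeons.
To avoid 6 of any one colour, the worst case takes at most 5 of each colour, or every token of a colour that has fewer than 5.
That gives 5 + 5 + 2 + 1 + 2 + 4 + 2 + 4 = 25 tokens with no colour reaching 6.
The next token forces some colour to 6, so 25 + 1 = 26.

26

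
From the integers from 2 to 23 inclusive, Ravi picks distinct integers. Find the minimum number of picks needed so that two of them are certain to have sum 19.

Group the elements by complementary pair {x, 19−x}: {2,17}, {3,16}, {4,15}, …, giving 8 two-element pairs and 6 integers whose partner 19−x falls outside [2,23].
Treating each of those 14 groups as a pigeonhole, one can pick one integer per group — 14 integers — with no two summing to 19.
The 15th integer lands in an occupied pair, forcing a sum of 19.

15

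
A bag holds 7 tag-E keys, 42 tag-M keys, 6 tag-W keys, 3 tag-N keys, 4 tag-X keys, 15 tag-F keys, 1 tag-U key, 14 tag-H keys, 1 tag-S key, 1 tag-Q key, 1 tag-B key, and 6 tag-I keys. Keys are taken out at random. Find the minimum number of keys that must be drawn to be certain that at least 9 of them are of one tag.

55

Pigeonhole: the 12 tags are the holes; the keys drawn are the pigeons.
To avoid 9 of any one tag, the worst case takes at most 8 of each tag, or every key of a tag that has fewer than 8.
That gives 7 + 8 + 6 + 3 + 4 + 8 + 1 + 8 + 1 + 1 + 1 + 6 = 54 keys with no tag reaching 9.
The next key forces some tag to 9, so 54 + 1 = 55.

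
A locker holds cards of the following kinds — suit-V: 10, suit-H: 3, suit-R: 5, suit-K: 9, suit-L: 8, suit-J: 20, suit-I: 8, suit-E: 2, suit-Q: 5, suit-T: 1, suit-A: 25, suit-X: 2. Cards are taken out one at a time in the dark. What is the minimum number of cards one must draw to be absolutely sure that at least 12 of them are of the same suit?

Put each drawn card into a box by suit. The largest draw with every box below 12 takes min(count, 11) from each suit; suits with fewer than 11 contribute all they have.
Σ min(cᵢ, 11) = 10 + 3 + 5 + 9 + 8 + 11 + 8 + 2 + 5 + 1 + 11 + 2 = 75.
Draw number 75 + 1 = 76 must push one box to 12.

76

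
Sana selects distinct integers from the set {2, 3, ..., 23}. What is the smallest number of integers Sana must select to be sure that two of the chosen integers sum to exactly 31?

15

A set avoiding the sum 31 can contain at most one of each pair {x, 31−x}, plus the 6 elements whose complement lies outside the range.
The integers 2, …, 15 (14 of them) are such a set: any two sum to at least 2+3 = 5 and at most 14+15 = 29 < 31.
By the pigeonhole principle, any 15th integer completes one of the 8 pairs, so 15 choices force a sum of 31.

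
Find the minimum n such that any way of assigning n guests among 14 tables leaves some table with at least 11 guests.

With 140 guests one could put exactly 10 in each of the 14 tables, and no table would reach 11.
By pigeonhole, one more guest must land in a table that already has 10, giving it 11.
So 14 × 10 + 1 = 141 guests are required.

141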